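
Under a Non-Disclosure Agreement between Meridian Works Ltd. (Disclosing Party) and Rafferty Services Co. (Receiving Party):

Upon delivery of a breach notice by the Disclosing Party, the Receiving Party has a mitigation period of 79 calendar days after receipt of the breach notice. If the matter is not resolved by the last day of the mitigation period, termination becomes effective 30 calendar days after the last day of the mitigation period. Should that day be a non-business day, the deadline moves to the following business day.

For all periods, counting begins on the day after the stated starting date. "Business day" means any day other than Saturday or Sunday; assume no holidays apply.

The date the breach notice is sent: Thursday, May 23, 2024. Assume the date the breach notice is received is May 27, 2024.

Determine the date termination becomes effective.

September 13, 2024

Adding 79 calendar days to May 27, 2024 gives August 14, 2024, which is the last day of the mitigation period.
Adding 30 calendar days to August 14, 2024 gives September 13, 2024, which is the date termination becomes effective. September 13, 2024 is a Friday, so no roll-forward applies.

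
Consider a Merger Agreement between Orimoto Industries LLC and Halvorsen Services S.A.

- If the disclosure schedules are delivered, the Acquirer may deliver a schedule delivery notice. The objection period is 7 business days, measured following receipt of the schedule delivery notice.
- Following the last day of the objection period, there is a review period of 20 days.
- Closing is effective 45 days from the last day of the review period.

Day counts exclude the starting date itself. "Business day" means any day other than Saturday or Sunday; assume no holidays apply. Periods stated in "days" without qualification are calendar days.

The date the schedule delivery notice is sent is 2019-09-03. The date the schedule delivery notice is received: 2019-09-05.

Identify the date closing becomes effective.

2019-11-20

From Thursday, 2019-09-05, 7 business days (Sep 6, Sep 9, Sep 10, Sep 11, Sep 12, Sep 13, Sep 16, skipping weekends) brings us to Monday, 2019-09-16, which is the last day of the objection period.
Adding 20 calendar days to 2019-09-16 gives 2019-10-06, which is the last day of the review period.
The date closing becomes effective: 45 calendar days after 2019-10-06 is 2019-11-20.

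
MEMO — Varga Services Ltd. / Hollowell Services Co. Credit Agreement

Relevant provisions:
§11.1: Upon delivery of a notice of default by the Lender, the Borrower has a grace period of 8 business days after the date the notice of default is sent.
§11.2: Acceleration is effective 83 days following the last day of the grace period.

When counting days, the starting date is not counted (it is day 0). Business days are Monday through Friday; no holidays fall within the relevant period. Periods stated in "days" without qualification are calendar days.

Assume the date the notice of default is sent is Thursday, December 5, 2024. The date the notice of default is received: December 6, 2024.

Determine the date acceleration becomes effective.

March 10, 2025

The last day of the grace period: counting 8 business days from Thursday, December 5, 2024 (Dec 6, Dec 9, Dec 10, Dec 11, Dec 12, Dec 13, Dec 16, Dec 17, skipping weekends) reaches Tuesday, December 17, 2024.
Adding 83 calendar days to December 17, 2024 gives March 10, 2025, which is the date acceleration becomes effective.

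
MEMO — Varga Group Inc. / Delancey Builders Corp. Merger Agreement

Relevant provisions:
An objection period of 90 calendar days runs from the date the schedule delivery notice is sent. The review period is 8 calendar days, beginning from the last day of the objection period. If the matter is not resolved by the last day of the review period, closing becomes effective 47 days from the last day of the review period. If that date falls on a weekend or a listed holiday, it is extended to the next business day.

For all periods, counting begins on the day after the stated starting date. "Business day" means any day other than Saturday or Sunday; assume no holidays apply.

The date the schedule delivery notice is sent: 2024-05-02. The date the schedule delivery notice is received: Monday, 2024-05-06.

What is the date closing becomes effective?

Adding 90 calendar days to 2024-05-02 gives 2024-07-31, which is the last day of the objection period.
Adding 8 calendar days to 2024-07-31 gives 2024-08-08, which is the last day of the review period.
The date closing becomes effective: 47 calendar days after 2024-08-08 is 2024-09-24. 2024-09-24 is a Tuesday, so no roll-forward applies.

2024-09-24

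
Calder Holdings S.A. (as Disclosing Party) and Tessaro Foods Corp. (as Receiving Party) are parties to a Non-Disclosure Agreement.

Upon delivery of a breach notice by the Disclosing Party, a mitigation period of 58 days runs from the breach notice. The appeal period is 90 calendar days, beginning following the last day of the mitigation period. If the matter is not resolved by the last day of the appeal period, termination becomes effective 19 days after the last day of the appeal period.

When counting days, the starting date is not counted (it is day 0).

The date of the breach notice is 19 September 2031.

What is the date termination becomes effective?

4 March 2032

The last day of the mitigation period: 58 calendar days after 19 September 2031 is 16 November 2031.
The last day of the appeal period: 90 calendar days after 16 November 2031 is 14 February 2032.
The date termination becomes effective: 14 February 2032 + 19 days = 4 March 2032.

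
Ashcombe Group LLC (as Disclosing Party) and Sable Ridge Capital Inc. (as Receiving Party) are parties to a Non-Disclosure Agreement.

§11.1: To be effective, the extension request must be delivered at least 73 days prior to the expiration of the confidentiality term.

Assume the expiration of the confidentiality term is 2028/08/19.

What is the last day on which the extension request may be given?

Counting back 73 calendar days from 2028/08/19 gives 2028/06/07.

2028/06/07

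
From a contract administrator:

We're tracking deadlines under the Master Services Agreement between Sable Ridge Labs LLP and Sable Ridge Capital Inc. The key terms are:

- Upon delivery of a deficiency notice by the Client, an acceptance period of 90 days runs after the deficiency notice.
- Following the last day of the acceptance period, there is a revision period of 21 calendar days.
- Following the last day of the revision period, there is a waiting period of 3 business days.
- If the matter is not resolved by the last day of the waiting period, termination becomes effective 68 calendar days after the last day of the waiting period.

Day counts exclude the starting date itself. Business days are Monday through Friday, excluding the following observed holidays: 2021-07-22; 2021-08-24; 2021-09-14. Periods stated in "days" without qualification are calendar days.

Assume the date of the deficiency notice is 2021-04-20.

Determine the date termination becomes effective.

The last day of the acceptance period: 90 calendar days after 2021-04-20 is 2021-07-19.
The last day of the revision period: 2021-07-19 + 21 days = 2021-08-09.
The last day of the waiting period: 3 business days after Monday, 2021-08-09, skipping weekends — Aug 10, Aug 11, Aug 12 — lands on Thursday, 2021-08-12.
The date termination becomes effective: 68 calendar days after 2021-08-12 is 2021-10-19.

2021-10-19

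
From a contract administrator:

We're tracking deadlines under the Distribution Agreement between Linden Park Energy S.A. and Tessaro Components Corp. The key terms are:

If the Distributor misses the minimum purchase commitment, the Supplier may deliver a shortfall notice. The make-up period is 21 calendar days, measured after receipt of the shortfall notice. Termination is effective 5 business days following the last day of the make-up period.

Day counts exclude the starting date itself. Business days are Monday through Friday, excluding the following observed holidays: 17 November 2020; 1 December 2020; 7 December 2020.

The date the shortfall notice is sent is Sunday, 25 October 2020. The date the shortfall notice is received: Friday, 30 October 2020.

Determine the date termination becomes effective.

27 November 2020

The last day of the make-up period: 21 calendar days after 30 October 2020 is 20 November 2020.
From Friday, 20 November 2020, 5 business days (Nov 23, Nov 24, Nov 25, Nov 26, Nov 27, skipping weekends) brings us to Friday, 27 November 2020, which is the date termination becomes effective.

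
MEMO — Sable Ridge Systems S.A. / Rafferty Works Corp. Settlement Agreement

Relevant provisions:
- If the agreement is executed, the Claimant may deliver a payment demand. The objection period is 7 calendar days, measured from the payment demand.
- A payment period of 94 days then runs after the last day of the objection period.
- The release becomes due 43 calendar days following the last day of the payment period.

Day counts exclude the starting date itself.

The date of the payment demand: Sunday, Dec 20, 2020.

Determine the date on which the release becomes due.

The last day of the objection period: Dec 20, 2020 + 7 days = Dec 27, 2020.
The last day of the payment period: 94 calendar days after Dec 27, 2020 is Mar 31, 2021.
Adding 43 calendar days to Mar 31, 2021 gives May 13, 2021, which is the date on which the release becomes due.

May 13, 2021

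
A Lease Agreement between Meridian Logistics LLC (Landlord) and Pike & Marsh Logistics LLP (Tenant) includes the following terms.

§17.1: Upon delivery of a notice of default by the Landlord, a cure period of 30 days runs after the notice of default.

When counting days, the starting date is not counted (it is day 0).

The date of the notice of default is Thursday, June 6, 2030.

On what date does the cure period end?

July 6, 2030

The last day of the cure period: 30 calendar days after June 6, 2030 is July 6, 2030.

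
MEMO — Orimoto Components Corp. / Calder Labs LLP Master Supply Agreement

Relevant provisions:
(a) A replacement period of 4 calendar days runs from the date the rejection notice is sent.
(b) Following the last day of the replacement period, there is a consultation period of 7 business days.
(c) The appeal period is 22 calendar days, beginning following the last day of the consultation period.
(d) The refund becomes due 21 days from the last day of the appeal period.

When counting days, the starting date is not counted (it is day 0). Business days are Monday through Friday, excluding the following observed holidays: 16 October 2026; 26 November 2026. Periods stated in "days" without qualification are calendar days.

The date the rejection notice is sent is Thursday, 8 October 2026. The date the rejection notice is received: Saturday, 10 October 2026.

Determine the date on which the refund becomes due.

The last day of the replacement period: 4 calendar days after 8 October 2026 is 12 October 2026.
The last day of the consultation period: 7 business days after Monday, 12 October 2026, skipping weekends and the listed holiday on Oct 16 — Oct 13, Oct 14, Oct 15, Oct 19, Oct 20, Oct 21, Oct 22 — lands on Thursday, 22 October 2026.
The last day of the appeal period: 22 calendar days after 22 October 2026 is 13 November 2026.
The date on which the refund becomes due: 21 calendar days after 13 November 2026 is 4 December 2026.

4 December 2026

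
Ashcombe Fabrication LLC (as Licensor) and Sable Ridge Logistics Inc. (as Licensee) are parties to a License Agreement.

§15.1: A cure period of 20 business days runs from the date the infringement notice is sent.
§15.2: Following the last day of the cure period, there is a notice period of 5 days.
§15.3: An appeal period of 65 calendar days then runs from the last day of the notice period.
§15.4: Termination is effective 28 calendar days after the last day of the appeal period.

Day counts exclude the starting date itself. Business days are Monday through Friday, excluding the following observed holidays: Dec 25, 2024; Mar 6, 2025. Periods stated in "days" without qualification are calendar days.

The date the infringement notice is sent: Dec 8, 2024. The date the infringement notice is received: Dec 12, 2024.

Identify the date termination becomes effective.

Apr 14, 2025

The last day of the cure period: counting 20 business days from Sunday, Dec 8, 2024 (Dec 9, Dec 10, Dec 11, Dec 12, …, Jan 2, Jan 3, Jan 6, skipping weekends and the listed holiday on Dec 25) reaches Monday, Jan 6, 2025.
The last day of the notice period: Jan 6, 2025 + 5 days = Jan 11, 2025.
The last day of the appeal period: 65 calendar days after Jan 11, 2025 is Mar 17, 2025.
Adding 28 calendar days to Mar 17, 2025 gives Apr 14, 2025, which is the date termination becomes effective.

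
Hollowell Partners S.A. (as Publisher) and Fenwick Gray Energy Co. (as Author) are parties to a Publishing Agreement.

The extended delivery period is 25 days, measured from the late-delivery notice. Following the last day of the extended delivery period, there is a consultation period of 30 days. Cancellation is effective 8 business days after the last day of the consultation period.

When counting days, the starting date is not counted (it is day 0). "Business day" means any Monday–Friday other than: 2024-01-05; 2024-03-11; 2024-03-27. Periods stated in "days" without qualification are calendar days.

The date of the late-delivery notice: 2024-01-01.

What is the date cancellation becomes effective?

2024-03-06

Adding 25 calendar days to 2024-01-01 gives 2024-01-26, which is the last day of the extended delivery period.
The last day of the consultation period: 30 calendar days after 2024-01-26 is 2024-02-25.
The date cancellation becomes effective: 8 business days after Sunday, 2024-02-25, skipping weekends — Feb 26, Feb 27, Feb 28, Feb 29, Mar 1, Mar 4, Mar 5, Mar 6 — lands on Wednesday, 2024-03-06.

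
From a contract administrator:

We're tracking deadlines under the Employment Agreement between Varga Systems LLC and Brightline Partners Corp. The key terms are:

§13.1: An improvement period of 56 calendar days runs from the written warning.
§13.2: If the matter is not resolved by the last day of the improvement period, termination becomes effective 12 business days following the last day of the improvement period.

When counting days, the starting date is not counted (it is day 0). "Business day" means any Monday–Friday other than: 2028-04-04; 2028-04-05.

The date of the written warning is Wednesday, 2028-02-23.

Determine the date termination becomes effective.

2028-05-05

Adding 56 calendar days to 2028-02-23 gives 2028-04-19, which is the last day of the improvement period.
The date termination becomes effective: 12 business days after Wednesday, 2028-04-19, skipping weekends — Apr 20, Apr 21, Apr 24, Apr 25, …, May 3, May 4, May 5 — lands on Friday, 2028-05-05.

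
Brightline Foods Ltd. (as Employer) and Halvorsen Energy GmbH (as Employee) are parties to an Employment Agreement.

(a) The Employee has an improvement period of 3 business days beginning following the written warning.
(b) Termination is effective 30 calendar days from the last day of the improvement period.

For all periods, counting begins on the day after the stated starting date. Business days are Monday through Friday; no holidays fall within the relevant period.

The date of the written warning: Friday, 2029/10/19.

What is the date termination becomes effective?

The last day of the improvement period: 3 business days after Friday, 2029/10/19, skipping weekends — Oct 22, Oct 23, Oct 24 — lands on Wednesday, 2029/10/24.
The date termination becomes effective: 30 calendar days after 2029/10/24 is 2029/11/23.

2029/11/23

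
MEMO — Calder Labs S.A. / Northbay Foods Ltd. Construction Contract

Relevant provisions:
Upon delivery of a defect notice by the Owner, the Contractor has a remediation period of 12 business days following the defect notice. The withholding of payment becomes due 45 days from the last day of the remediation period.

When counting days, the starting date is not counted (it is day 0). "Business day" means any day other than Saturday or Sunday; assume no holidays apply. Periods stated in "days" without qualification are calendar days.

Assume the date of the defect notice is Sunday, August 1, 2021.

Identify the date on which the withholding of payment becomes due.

October 1, 2021

From Sunday, August 1, 2021, 12 business days (Aug 2, Aug 3, Aug 4, Aug 5, …, Aug 13, Aug 16, Aug 17, skipping weekends) brings us to Tuesday, August 17, 2021, which is the last day of the remediation period.
Adding 45 calendar days to August 17, 2021 gives October 1, 2021, which is the date on which the withholding of payment becomes due.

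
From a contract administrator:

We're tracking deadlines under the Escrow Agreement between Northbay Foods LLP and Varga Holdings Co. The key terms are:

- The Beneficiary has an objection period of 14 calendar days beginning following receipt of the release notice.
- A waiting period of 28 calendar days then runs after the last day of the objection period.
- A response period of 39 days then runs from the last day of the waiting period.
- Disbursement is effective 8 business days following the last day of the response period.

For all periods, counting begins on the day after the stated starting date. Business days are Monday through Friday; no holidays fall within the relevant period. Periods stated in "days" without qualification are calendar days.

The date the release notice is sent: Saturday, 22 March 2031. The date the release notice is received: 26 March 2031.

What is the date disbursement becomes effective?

25 June 2031

Adding 14 calendar days to 26 March 2031 gives 9 April 2031, which is the last day of the objection period.
The last day of the waiting period: 9 April 2031 + 28 days = 7 May 2031.
The last day of the response period: 39 calendar days after 7 May 2031 is 15 June 2031.
The date disbursement becomes effective: 8 business days after Sunday, 15 June 2031, skipping weekends — Jun 16, Jun 17, Jun 18, Jun 19, Jun 20, Jun 23, Jun 24, Jun 25 — lands on Wednesday, 25 June 2031.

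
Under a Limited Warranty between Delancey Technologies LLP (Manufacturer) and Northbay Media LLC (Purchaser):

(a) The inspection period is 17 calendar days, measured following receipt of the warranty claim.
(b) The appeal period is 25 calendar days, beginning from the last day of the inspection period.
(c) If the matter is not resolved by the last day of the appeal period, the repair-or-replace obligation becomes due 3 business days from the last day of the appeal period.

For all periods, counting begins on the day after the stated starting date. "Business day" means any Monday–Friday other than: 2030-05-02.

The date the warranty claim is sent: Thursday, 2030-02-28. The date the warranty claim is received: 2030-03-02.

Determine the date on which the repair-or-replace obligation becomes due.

2030-04-17

The last day of the inspection period: 2030-03-02 + 17 days = 2030-03-19.
Adding 25 calendar days to 2030-03-19 gives 2030-04-13, which is the last day of the appeal period.
The date on which the repair-or-replace obligation becomes due: 3 business days after Saturday, 2030-04-13, skipping weekends — Apr 15, Apr 16, Apr 17 — lands on Wednesday, 2030-04-17.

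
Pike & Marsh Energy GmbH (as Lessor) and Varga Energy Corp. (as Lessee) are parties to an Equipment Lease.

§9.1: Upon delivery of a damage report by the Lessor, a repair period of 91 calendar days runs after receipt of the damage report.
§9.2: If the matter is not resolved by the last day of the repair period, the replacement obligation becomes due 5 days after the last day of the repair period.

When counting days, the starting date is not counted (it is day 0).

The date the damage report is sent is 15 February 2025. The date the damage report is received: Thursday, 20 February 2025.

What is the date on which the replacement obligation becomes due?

27 May 2025

The last day of the repair period: 91 calendar days after 20 February 2025 is 22 May 2025.
The date on which the replacement obligation becomes due: 22 May 2025 + 5 days = 27 May 2025.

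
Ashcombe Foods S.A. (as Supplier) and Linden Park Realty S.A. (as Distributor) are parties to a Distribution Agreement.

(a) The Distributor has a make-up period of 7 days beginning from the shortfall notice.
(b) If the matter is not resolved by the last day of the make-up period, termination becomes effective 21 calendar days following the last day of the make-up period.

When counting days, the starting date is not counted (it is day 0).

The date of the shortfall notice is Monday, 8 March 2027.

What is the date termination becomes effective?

Adding 7 calendar days to 8 March 2027 gives 15 March 2027, which is the last day of the make-up period.
The date termination becomes effective: 15 March 2027 + 21 days = 5 April 2027.

5 April 2027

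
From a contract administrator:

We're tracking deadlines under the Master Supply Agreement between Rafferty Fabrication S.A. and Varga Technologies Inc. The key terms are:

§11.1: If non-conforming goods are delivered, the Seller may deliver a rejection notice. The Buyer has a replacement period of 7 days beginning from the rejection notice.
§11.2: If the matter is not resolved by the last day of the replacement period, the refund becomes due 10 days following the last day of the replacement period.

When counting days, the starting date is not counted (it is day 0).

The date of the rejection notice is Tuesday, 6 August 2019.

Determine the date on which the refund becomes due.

23 August 2019

The last day of the replacement period: 6 August 2019 + 7 days = 13 August 2019.
The date on which the refund becomes due: 10 calendar days after 13 August 2019 is 23 August 2019.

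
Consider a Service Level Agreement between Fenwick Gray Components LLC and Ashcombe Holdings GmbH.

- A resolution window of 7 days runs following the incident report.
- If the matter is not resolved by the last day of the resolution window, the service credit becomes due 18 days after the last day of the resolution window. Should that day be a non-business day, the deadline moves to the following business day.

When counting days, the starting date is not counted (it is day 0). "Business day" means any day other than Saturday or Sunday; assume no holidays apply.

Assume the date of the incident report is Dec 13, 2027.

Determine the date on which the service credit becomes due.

Jan 7, 2028

The last day of the resolution window: Dec 13, 2027 + 7 days = Dec 20, 2027.
Adding 18 calendar days to Dec 20, 2027 gives Jan 7, 2028, which is the date on which the service credit becomes due. Jan 7, 2028 is a Friday, so no roll-forward applies.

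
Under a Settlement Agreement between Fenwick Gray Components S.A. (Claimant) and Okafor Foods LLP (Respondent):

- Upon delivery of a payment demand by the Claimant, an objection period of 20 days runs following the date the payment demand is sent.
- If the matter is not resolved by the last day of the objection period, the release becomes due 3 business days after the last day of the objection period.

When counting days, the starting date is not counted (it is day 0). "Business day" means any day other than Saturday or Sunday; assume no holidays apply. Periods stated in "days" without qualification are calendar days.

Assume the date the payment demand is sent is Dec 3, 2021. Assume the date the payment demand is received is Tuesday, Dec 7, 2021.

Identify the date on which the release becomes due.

Dec 28, 2021

Adding 20 calendar days to Dec 3, 2021 gives Dec 23, 2021, which is the last day of the objection period.
From Thursday, Dec 23, 2021, 3 business days (Dec 24, Dec 27, Dec 28, skipping weekends) brings us to Tuesday, Dec 28, 2021, which is the date on which the release becomes due.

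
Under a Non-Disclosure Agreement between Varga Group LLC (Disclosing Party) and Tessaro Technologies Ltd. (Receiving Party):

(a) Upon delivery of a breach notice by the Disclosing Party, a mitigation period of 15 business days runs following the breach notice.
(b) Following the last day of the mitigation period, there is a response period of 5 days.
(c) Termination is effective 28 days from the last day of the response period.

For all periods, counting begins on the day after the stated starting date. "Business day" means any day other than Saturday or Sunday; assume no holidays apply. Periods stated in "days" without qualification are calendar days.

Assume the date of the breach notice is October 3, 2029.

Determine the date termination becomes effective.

November 26, 2029

The last day of the mitigation period: 15 business days after Wednesday, October 3, 2029, skipping weekends — Oct 4, Oct 5, Oct 8, Oct 9, …, Oct 22, Oct 23, Oct 24 — lands on Wednesday, October 24, 2029.
Adding 5 calendar days to October 24, 2029 gives October 29, 2029, which is the last day of the response period.
The date termination becomes effective: October 29, 2029 + 28 days = November 26, 2029.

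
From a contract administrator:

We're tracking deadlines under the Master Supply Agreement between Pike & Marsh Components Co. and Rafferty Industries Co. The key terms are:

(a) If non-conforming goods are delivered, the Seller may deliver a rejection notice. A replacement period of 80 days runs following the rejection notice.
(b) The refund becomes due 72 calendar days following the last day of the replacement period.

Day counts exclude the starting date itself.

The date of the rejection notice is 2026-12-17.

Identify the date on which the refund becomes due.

2027-05-18

Adding 80 calendar days to 2026-12-17 gives 2027-03-07, which is the last day of the replacement period.
The date on which the refund becomes due: 72 calendar days after 2027-03-07 is 2027-05-18.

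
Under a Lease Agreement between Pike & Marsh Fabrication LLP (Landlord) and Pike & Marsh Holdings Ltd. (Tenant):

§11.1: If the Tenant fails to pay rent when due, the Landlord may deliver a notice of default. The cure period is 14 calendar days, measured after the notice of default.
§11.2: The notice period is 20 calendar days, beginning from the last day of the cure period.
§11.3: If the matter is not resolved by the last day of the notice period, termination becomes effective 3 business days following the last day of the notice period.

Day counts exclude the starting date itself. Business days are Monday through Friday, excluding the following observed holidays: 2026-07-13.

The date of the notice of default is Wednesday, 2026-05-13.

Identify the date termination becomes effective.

The last day of the cure period: 2026-05-13 + 14 days = 2026-05-27.
The last day of the notice period: 2026-05-27 + 20 days = 2026-06-16.
From Tuesday, 2026-06-16, 3 business days (Jun 17, Jun 18, Jun 19, skipping weekends) brings us to Friday, 2026-06-19, which is the date termination becomes effective.

2026-06-19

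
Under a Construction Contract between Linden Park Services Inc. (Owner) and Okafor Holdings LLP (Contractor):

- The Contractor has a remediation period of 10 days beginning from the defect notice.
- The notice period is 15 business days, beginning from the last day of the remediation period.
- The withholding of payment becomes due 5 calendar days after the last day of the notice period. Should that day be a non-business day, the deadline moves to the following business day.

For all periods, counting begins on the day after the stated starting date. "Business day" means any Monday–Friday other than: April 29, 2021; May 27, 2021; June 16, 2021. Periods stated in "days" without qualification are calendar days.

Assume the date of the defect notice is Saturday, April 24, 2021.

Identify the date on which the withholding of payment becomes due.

The last day of the remediation period: April 24, 2021 + 10 days = May 4, 2021.
The last day of the notice period: 15 business days after Tuesday, May 4, 2021, skipping weekends — May 5, May 6, May 7, May 10, …, May 21, May 24, May 25 — lands on Tuesday, May 25, 2021.
Adding 5 calendar days to May 25, 2021 gives May 30, 2021, which is the date on which the withholding of payment becomes due. That falls on a Sunday, so it rolls to the next business day, Monday, May 31, 2021.

May 31, 2021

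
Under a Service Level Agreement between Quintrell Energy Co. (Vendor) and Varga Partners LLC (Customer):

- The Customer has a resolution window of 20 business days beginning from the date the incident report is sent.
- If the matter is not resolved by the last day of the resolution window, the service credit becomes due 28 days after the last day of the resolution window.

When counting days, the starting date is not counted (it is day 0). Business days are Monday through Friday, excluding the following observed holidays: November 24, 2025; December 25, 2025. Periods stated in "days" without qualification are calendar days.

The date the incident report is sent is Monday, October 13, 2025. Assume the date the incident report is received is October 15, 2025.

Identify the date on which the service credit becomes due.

December 8, 2025

From Monday, October 13, 2025, 20 business days (Oct 14, Oct 15, Oct 16, Oct 17, …, Nov 6, Nov 7, Nov 10, skipping weekends) brings us to Monday, November 10, 2025, which is the last day of the resolution window.
The date on which the service credit becomes due: 28 calendar days after November 10, 2025 is December 8, 2025.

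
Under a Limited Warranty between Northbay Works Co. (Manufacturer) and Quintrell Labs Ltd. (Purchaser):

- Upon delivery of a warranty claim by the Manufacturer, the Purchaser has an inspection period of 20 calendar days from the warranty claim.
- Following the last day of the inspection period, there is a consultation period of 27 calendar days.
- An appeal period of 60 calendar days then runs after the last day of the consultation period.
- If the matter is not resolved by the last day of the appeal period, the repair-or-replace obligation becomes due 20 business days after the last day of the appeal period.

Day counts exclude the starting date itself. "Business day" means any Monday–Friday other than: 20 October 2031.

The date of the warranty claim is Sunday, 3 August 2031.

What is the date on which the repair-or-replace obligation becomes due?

16 December 2031

The last day of the inspection period: 20 calendar days after 3 August 2031 is 23 August 2031.
The last day of the consultation period: 27 calendar days after 23 August 2031 is 19 September 2031.
Adding 60 calendar days to 19 September 2031 gives 18 November 2031, which is the last day of the appeal period.
The date on which the repair-or-replace obligation becomes due: counting 20 business days from Tuesday, 18 November 2031 (Nov 19, Nov 20, Nov 21, Nov 24, …, Dec 12, Dec 15, Dec 16, skipping weekends) reaches Tuesday, 16 December 2031.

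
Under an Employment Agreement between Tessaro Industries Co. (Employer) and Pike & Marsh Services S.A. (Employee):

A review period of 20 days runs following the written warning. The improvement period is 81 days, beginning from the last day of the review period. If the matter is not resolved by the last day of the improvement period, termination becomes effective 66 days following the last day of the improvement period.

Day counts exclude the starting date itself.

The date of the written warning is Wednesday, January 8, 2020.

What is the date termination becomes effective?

Adding 20 calendar days to January 8, 2020 gives January 28, 2020, which is the last day of the review period.
The last day of the improvement period: January 28, 2020 + 81 days = April 18, 2020.
The date termination becomes effective: April 18, 2020 + 66 days = June 23, 2020.

June 23, 2020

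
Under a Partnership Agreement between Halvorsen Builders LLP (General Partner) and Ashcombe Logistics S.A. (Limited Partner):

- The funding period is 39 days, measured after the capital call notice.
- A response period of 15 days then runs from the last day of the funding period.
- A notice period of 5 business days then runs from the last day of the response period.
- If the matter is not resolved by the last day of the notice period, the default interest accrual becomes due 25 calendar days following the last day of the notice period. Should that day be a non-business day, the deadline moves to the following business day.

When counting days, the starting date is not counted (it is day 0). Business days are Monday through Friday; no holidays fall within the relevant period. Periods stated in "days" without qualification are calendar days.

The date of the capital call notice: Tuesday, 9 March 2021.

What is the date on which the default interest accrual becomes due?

The last day of the funding period: 9 March 2021 + 39 days = 17 April 2021.
The last day of the response period: 15 calendar days after 17 April 2021 is 2 May 2021.
The last day of the notice period: 5 business days after Sunday, 2 May 2021, skipping weekends — May 3, May 4, May 5, May 6, May 7 — lands on Friday, 7 May 2021.
Adding 25 calendar days to 7 May 2021 gives 1 June 2021, which is the date on which the default interest accrual becomes due. 1 June 2021 is a Tuesday, so no roll-forward applies.

1 June 2021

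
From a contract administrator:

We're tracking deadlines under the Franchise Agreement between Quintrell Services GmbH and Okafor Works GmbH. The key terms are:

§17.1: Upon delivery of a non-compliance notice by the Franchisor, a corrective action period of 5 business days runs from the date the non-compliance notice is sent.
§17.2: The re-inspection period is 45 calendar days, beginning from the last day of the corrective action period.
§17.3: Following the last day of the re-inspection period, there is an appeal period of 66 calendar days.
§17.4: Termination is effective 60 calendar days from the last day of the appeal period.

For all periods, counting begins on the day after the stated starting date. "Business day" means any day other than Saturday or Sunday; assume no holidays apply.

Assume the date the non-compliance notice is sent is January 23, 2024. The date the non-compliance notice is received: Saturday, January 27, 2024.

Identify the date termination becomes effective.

July 19, 2024

The last day of the corrective action period: counting 5 business days from Tuesday, January 23, 2024 (Jan 24, Jan 25, Jan 26, Jan 29, Jan 30, skipping weekends) reaches Tuesday, January 30, 2024.
The last day of the re-inspection period: January 30, 2024 + 45 days = March 15, 2024.
The last day of the appeal period: 66 calendar days after March 15, 2024 is May 20, 2024.
The date termination becomes effective: 60 calendar days after May 20, 2024 is July 19, 2024.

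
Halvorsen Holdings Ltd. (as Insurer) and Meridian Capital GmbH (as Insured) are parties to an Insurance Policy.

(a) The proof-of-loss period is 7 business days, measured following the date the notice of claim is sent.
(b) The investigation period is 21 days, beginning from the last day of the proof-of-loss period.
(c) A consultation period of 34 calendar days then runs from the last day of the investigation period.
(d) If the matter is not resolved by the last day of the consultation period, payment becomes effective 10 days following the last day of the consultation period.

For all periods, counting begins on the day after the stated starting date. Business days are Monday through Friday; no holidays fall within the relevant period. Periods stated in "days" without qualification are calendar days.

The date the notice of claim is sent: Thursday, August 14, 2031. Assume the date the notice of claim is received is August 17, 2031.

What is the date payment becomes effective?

From Thursday, August 14, 2031, 7 business days (Aug 15, Aug 18, Aug 19, Aug 20, Aug 21, Aug 22, Aug 25, skipping weekends) brings us to Monday, August 25, 2031, which is the last day of the proof-of-loss period.
The last day of the investigation period: August 25, 2031 + 21 days = September 15, 2031.
The last day of the consultation period: September 15, 2031 + 34 days = October 19, 2031.
The date payment becomes effective: October 19, 2031 + 10 days = October 29, 2031.

October 29, 2031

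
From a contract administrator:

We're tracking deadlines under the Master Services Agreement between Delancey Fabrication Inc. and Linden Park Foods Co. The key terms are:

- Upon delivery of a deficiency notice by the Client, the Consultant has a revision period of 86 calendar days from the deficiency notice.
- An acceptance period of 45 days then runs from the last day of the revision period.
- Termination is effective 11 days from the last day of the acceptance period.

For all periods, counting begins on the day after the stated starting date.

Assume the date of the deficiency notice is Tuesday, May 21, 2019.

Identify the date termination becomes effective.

Adding 86 calendar days to May 21, 2019 gives August 15, 2019, which is the last day of the revision period.
The last day of the acceptance period: 45 calendar days after August 15, 2019 is September 29, 2019.
The date termination becomes effective: 11 calendar days after September 29, 2019 is October 10, 2019.

October 10, 2019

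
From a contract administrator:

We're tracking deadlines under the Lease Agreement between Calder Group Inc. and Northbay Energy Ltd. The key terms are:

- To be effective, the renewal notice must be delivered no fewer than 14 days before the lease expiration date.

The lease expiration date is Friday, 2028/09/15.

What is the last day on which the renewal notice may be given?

2028/09/15 minus 14 days is 2028/09/01.

2028/09/01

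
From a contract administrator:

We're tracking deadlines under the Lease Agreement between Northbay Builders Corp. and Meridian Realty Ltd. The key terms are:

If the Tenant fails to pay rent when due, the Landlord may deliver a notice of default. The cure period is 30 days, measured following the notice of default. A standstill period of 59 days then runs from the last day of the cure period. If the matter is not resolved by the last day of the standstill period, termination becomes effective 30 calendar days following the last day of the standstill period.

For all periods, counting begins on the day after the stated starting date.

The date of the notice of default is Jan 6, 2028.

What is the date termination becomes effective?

Adding 30 calendar days to Jan 6, 2028 gives Feb 5, 2028, which is the last day of the cure period.
The last day of the standstill period: Feb 5, 2028 + 59 days = Apr 4, 2028.
The date termination becomes effective: Apr 4, 2028 + 30 days = May 4, 2028.

May 4, 2028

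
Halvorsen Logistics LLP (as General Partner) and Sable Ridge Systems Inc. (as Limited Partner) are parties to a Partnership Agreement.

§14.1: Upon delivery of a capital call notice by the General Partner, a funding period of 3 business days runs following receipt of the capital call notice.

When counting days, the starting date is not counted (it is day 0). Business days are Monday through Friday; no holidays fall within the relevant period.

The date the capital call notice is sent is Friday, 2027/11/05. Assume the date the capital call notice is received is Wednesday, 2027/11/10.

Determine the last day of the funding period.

From Wednesday, 2027/11/10, 3 business days (Nov 11, Nov 12, Nov 15, skipping weekends) brings us to Monday, 2027/11/15, which is the last day of the funding period.

2027/11/15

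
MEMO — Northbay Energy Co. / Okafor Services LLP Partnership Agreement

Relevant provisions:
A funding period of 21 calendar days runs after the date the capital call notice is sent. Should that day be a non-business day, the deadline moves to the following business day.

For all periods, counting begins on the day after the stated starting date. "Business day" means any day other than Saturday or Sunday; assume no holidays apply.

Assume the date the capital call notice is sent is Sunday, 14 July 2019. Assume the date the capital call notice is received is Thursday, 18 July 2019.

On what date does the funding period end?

5 August 2019

The last day of the funding period: 14 July 2019 + 21 days = 4 August 2019. That falls on a Sunday, so it rolls to the next business day, Monday, 5 August 2019.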